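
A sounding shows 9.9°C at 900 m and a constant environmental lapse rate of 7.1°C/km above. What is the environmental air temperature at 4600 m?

-16.37°C

900–4600 m, environmental: Δz = 3.7 km ⇒ ΔT = -26.27°C; T = -16.37°C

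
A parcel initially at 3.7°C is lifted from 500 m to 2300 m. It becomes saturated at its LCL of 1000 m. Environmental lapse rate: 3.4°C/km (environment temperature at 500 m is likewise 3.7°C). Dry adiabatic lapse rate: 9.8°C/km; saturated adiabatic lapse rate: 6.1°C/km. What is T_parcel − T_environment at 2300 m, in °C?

-6.71°C (parcel cooler than environment)

Parcel:
  Dry to 1000 m: -9.8 × 0.5 km = -4.9°C, so T = -1.2°C.
  Saturated to 2300 m: -6.1 × 1.3 km = -7.93°C, so T = -9.13°C.
Environment:
  Environment to 2300 m: -3.4 × 1.8 km = -6.12°C, so T = -2.42°C.
T_parcel − T_env = -9.13 − (-2.42) = -6.71°C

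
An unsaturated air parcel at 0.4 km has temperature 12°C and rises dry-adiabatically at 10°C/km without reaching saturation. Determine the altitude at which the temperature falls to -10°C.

Height above start = (12 − (-10)) / 10 = 2.2 km
Altitude = 400 m + 2200 m = 2600 m

2.6 km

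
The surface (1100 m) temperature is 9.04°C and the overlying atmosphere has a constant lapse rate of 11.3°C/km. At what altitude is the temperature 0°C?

Height above start = (9.04 − 0) / 11.3 = 0.8 km
Altitude = 1100 m + 800 m = 1900 m

1900 m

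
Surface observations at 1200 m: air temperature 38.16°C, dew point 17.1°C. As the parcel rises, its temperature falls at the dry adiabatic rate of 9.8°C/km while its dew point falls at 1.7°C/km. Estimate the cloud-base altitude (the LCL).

T and T_d converge at 9.8 − 1.7 = 8.1°C per km
Height above start = (38.16 − 17.1) / 8.1 = 2.6 km
LCL altitude = 1200 m + 2600 m = 3800 m

3800 m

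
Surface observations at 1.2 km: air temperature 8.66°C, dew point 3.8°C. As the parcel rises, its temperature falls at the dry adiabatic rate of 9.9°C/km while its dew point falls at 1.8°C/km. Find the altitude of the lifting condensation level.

1.8 km

T and T_d converge at 9.9 − 1.8 = 8.1°C per km
Height above start = (8.66 − 3.8) / 8.1 = 0.6 km
LCL altitude = 1200 m + 600 m = 1800 m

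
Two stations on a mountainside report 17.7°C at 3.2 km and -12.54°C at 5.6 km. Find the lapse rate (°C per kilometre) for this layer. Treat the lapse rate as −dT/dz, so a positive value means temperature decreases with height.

12.6°C/km

Γ = −ΔT/Δz = (17.7 − (-12.54)) / (5600 − 3200) m
  = 30.24°C / 2.4 km = 12.6°C/km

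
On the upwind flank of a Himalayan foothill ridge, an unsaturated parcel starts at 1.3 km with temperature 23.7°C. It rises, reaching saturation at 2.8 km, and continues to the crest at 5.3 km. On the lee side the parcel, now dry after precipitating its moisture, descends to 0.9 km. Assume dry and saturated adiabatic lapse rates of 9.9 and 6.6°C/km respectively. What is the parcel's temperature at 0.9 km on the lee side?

1300–2800 m, dry: Δz = 1.5 km ⇒ ΔT = -14.85°C; T = 8.85°C
2800–5300 m, saturated: Δz = 2.5 km ⇒ ΔT = -16.5°C; T = -7.65°C
5300–900 m, dry descent: Δz = 4.4 km ⇒ ΔT = +43.56°C; T = 35.91°C

35.91°C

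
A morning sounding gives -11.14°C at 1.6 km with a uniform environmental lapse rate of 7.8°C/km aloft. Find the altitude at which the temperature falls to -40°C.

5.3 km

Height above start = (-11.14 − (-40)) / 7.8 = 3.7 km
Altitude = 1600 m + 3700 m = 5300 m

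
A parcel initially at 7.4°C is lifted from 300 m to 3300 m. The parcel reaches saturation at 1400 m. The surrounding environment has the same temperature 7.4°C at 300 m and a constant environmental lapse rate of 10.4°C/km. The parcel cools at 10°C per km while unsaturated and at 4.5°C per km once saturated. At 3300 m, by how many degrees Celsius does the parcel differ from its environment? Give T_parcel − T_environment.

Parcel:
  300–1400 m, dry: Δz = 1.1 km ⇒ ΔT = -11°C; T = -3.6°C
  1400–3300 m, saturated: Δz = 1.9 km ⇒ ΔT = -8.55°C; T = -12.15°C
Environment:
  300–3300 m, environment: Δz = 3 km ⇒ ΔT = -31.2°C; T = -23.8°C
T_parcel − T_env = -12.15 − (-23.8) = +11.65°C

+11.65°C (parcel warmer than environment)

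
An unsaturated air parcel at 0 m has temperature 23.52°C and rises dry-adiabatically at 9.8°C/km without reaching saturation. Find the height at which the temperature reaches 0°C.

Height above start = (23.52 − 0) / 9.8 = 2.4 km
Altitude = 0 m + 2400 m = 2400 m

2400 m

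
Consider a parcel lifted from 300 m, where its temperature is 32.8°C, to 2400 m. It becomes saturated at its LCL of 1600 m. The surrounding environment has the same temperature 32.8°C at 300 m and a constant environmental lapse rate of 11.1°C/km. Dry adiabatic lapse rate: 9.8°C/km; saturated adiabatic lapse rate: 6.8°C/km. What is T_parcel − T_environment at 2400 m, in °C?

Parcel:
  From 300 m to 1600 m (dry): cools by 9.8 × 1.3 = 12.74°C, giving 20.06°C.
  From 1600 m to 2400 m (saturated): cools by 6.8 × 0.8 = 5.44°C, giving 14.62°C.
Environment:
  From 300 m to 2400 m (environment): cools by 11.1 × 2.1 = 23.31°C, giving 9.49°C.
T_parcel − T_env = 14.62 − 9.49 = +5.13°C

+5.13°C (parcel warmer than environment)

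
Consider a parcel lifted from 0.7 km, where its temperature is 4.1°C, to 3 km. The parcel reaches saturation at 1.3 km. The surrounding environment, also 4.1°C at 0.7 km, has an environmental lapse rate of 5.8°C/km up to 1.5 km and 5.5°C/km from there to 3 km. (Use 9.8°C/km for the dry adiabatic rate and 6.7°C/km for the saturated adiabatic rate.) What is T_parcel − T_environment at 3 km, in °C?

Parcel:
  700 → 1300 m (dry, 9.8°C/km): ΔT = -9.8 × 0.6 = -5.88°C → T = -1.78°C
  1300 → 3000 m (saturated, 6.7°C/km): ΔT = -6.7 × 1.7 = -11.39°C → T = -13.17°C
Environment:
  700 → 1500 m (environment, lower layer, 5.8°C/km): ΔT = -5.8 × 0.8 = -4.64°C → T = -0.54°C
  1500 → 3000 m (environment, upper layer, 5.5°C/km): ΔT = -5.5 × 1.5 = -8.25°C → T = -8.79°C
T_parcel − T_env = -13.17 − (-8.79) = -4.38°C

-4.38°C (parcel cooler than environment)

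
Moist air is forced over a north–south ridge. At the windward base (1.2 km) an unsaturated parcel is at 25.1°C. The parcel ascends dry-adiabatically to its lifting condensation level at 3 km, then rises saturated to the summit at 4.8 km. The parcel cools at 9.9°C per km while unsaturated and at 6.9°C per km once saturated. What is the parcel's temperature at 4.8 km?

-5.14°C

Dry to 3000 m: -9.9 × 1.8 km = -17.82°C, so T = 7.28°C.
Saturated to 4800 m: -6.9 × 1.8 km = -12.42°C, so T = -5.14°C.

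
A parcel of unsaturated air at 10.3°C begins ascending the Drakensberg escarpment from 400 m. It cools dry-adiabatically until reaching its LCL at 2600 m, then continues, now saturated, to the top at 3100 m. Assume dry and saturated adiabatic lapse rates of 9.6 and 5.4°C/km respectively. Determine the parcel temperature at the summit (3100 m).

400 → 2600 m (dry, 9.6°C/km): ΔT = -9.6 × 2.2 = -21.12°C → T = -10.82°C
2600 → 3100 m (saturated, 5.4°C/km): ΔT = -5.4 × 0.5 = -2.7°C → T = -13.52°C

-13.52°C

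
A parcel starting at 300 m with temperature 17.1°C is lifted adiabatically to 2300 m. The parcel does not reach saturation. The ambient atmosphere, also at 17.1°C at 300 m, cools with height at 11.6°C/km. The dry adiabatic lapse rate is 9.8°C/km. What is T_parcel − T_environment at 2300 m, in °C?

Parcel:
  300–2300 m, dry: Δz = 2 km ⇒ ΔT = -19.6°C; T = -2.5°C
Environment:
  300–2300 m, environment: Δz = 2 km ⇒ ΔT = -23.2°C; T = -6.1°C
T_parcel − T_env = -2.5 − (-6.1) = +3.6°C

+3.6°C (parcel warmer than environment)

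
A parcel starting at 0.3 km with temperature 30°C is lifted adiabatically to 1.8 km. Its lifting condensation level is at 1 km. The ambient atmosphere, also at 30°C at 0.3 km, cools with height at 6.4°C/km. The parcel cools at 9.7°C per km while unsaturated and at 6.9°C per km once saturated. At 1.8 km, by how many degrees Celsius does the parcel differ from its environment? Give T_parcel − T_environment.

Parcel:
  300–1000 m, dry: Δz = 0.7 km ⇒ ΔT = -6.79°C; T = 23.21°C
  1000–1800 m, saturated: Δz = 0.8 km ⇒ ΔT = -5.52°C; T = 17.69°C
Environment:
  300–1800 m, environment: Δz = 1.5 km ⇒ ΔT = -9.6°C; T = 20.4°C
T_parcel − T_env = 17.69 − 20.4 = -2.71°C

-2.71°C (parcel cooler than environment)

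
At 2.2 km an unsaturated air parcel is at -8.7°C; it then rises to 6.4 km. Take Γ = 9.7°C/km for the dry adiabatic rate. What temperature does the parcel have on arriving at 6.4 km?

-49.44°C

From 2200 m to 6400 m (dry adiabatic): cools by 9.7 × 4.2 = 40.74°C, giving -49.44°C.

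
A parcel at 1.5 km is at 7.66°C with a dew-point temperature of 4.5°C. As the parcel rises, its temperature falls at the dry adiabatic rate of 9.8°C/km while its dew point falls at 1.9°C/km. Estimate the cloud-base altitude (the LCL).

1.9 km

T and T_d converge at 9.8 − 1.9 = 7.9°C per km
Height above start = (7.66 − 4.5) / 7.9 = 0.4 km
LCL altitude = 1500 m + 400 m = 1900 m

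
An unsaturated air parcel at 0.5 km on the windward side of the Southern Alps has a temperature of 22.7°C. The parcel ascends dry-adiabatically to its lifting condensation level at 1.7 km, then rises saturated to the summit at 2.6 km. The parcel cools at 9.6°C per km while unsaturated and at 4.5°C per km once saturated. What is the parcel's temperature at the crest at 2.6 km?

500 → 1700 m (dry, 9.6°C/km): ΔT = -9.6 × 1.2 = -11.52°C → T = 11.18°C
1700 → 2600 m (saturated, 4.5°C/km): ΔT = -4.5 × 0.9 = -4.05°C → T = 7.13°C

7.13°C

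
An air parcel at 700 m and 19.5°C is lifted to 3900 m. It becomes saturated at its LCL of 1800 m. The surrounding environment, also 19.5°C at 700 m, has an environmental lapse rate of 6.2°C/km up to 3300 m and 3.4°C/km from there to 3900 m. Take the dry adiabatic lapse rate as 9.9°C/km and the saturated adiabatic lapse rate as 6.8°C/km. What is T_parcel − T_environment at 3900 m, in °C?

-7.01°C (parcel cooler than environment)

Parcel:
  From 700 m to 1800 m (dry): cools by 9.9 × 1.1 = 10.89°C, giving 8.61°C.
  From 1800 m to 3900 m (saturated): cools by 6.8 × 2.1 = 14.28°C, giving -5.67°C.
Environment:
  From 700 m to 3300 m (environment, lower layer): cools by 6.2 × 2.6 = 16.12°C, giving 3.38°C.
  From 3300 m to 3900 m (environment, upper layer): cools by 3.4 × 0.6 = 2.04°C, giving 1.34°C.
T_parcel − T_env = -5.67 − 1.34 = -7.01°C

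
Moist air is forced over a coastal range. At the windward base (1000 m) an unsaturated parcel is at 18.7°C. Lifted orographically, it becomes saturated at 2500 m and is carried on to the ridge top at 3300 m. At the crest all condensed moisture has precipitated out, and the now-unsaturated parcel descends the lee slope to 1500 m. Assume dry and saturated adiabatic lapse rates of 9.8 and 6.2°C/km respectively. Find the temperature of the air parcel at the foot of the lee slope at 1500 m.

1000 → 2500 m (dry, 9.8°C/km): ΔT = -9.8 × 1.5 = -14.7°C → T = 4°C
2500 → 3300 m (saturated, 6.2°C/km): ΔT = -6.2 × 0.8 = -4.96°C → T = -0.96°C
3300 → 1500 m (dry descent, 9.8°C/km): ΔT = +9.8 × 1.8 = +17.64°C → T = 16.68°C

16.68°C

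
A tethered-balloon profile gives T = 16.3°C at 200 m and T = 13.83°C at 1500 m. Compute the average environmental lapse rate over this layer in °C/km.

Γ = −ΔT/Δz = (16.3 − 13.83) / (1500 − 200) m
  = 2.47°C / 1.3 km = 1.9°C/km

1.9°C/km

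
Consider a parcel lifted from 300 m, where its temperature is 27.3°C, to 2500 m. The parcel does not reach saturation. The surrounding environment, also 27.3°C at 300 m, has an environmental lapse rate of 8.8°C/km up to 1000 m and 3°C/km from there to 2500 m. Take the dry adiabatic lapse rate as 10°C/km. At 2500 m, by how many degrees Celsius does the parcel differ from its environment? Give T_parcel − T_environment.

-11.34°C (parcel cooler than environment)

Parcel:
  300 → 2500 m (dry, 10°C/km): ΔT = -10 × 2.2 = -22°C → T = 5.3°C
Environment:
  300 → 1000 m (environment, lower layer, 8.8°C/km): ΔT = -8.8 × 0.7 = -6.16°C → T = 21.14°C
  1000 → 2500 m (environment, upper layer, 3°C/km): ΔT = -3 × 1.5 = -4.5°C → T = 16.64°C
T_parcel − T_env = 5.3 − 16.64 = -11.34°C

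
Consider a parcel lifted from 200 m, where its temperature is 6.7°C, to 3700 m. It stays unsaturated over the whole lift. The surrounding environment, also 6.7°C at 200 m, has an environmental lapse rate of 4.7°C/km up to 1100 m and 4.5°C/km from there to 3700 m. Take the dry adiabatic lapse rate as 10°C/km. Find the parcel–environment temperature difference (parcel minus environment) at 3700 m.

Parcel:
  200 → 3700 m (dry, 10°C/km): ΔT = -10 × 3.5 = -35°C → T = -28.3°C
Environment:
  200 → 1100 m (environment, lower layer, 4.7°C/km): ΔT = -4.7 × 0.9 = -4.23°C → T = 2.47°C
  1100 → 3700 m (environment, upper layer, 4.5°C/km): ΔT = -4.5 × 2.6 = -11.7°C → T = -9.23°C
T_parcel − T_env = -28.3 − (-9.23) = -19.07°C

-19.07°C (parcel cooler than environment)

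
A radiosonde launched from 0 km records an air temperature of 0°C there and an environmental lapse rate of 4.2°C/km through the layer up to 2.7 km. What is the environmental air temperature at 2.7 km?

-11.34°C

From 0 m to 2700 m (environmental): cools by 4.2 × 2.7 = 11.34°C, giving -11.34°C.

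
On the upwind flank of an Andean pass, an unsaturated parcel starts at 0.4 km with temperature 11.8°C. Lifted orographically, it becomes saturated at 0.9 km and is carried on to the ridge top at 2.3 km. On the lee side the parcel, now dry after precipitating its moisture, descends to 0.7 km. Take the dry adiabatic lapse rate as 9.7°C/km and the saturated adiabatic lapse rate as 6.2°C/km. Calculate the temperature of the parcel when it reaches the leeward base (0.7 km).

13.79°C

400 → 900 m (dry, 9.7°C/km): ΔT = -9.7 × 0.5 = -4.85°C → T = 6.95°C
900 → 2300 m (saturated, 6.2°C/km): ΔT = -6.2 × 1.4 = -8.68°C → T = -1.73°C
2300 → 700 m (dry descent, 9.7°C/km): ΔT = +9.7 × 1.6 = +15.52°C → T = 13.79°C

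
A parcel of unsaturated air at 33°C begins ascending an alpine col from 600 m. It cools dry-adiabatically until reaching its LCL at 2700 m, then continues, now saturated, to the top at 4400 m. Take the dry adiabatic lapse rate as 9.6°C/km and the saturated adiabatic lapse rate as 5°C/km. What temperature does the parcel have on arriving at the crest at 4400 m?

4.34°C

600–2700 m, dry: Δz = 2.1 km ⇒ ΔT = -20.16°C; T = 12.84°C
2700–4400 m, saturated: Δz = 1.7 km ⇒ ΔT = -8.5°C; T = 4.34°C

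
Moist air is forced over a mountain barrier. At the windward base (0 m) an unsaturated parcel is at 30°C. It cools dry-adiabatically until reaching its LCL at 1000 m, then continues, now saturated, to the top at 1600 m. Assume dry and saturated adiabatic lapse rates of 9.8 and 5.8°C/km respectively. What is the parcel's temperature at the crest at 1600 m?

Dry to 1000 m: -9.8 × 1 km = -9.8°C, so T = 20.2°C.
Saturated to 1600 m: -5.8 × 0.6 km = -3.48°C, so T = 16.72°C.

16.72°C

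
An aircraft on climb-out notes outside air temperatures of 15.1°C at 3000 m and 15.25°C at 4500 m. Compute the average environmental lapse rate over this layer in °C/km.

Γ = −ΔT/Δz = (15.1 − 15.25) / (4500 − 3000) m
  = -0.15°C / 1.5 km = -0.1°C/km

-0.1°C/km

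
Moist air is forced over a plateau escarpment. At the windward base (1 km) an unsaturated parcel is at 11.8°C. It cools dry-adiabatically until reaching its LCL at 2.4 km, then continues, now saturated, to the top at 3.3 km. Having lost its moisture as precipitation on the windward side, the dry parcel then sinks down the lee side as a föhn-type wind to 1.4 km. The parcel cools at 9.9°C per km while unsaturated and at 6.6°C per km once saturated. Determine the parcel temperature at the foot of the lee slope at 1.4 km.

1000 → 2400 m (dry, 9.9°C/km): ΔT = -9.9 × 1.4 = -13.86°C → T = -2.06°C
2400 → 3300 m (saturated, 6.6°C/km): ΔT = -6.6 × 0.9 = -5.94°C → T = -8°C
3300 → 1400 m (dry descent, 9.9°C/km): ΔT = +9.9 × 1.9 = +18.81°C → T = 10.81°C

10.81°C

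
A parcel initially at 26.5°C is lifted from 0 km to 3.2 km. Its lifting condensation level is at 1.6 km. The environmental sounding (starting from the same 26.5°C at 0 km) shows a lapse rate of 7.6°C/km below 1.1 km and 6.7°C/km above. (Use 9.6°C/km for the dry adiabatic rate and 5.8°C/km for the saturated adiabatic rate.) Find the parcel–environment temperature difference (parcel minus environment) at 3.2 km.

Parcel:
  Dry to 1600 m: -9.6 × 1.6 km = -15.36°C, so T = 11.14°C.
  Saturated to 3200 m: -5.8 × 1.6 km = -9.28°C, so T = 1.86°C.
Environment:
  Environment, lower layer to 1100 m: -7.6 × 1.1 km = -8.36°C, so T = 18.14°C.
  Environment, upper layer to 3200 m: -6.7 × 2.1 km = -14.07°C, so T = 4.07°C.
T_parcel − T_env = 1.86 − 4.07 = -2.21°C

-2.21°C (parcel cooler than environment)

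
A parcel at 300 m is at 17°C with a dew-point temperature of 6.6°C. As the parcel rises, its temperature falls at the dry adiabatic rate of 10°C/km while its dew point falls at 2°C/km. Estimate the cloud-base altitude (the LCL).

T and T_d converge at 10 − 2 = 8°C per km
Height above start = (17 − 6.6) / 8 = 1.3 km
LCL altitude = 300 m + 1300 m = 1600 m

1600 m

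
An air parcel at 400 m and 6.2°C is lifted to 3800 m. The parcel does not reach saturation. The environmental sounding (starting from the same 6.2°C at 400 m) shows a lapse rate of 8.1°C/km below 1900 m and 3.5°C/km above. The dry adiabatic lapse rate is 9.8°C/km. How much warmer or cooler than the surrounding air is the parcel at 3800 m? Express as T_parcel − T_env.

Parcel:
  400 → 3800 m (dry, 9.8°C/km): ΔT = -9.8 × 3.4 = -33.32°C → T = -27.12°C
Environment:
  400 → 1900 m (environment, lower layer, 8.1°C/km): ΔT = -8.1 × 1.5 = -12.15°C → T = -5.95°C
  1900 → 3800 m (environment, upper layer, 3.5°C/km): ΔT = -3.5 × 1.9 = -6.65°C → T = -12.6°C
T_parcel − T_env = -27.12 − (-12.6) = -14.52°C

-14.52°C (parcel cooler than environment)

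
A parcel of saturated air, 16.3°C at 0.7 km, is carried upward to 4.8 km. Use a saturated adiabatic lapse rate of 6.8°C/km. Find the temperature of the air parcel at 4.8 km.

-11.58°C

Saturated adiabatic to 4800 m: -6.8 × 4.1 km = -27.88°C, so T = -11.58°C.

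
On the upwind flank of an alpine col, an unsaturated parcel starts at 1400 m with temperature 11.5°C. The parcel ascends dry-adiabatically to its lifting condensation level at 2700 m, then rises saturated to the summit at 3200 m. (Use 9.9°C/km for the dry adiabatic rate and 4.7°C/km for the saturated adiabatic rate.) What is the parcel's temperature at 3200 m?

From 1400 m to 2700 m (dry): cools by 9.9 × 1.3 = 12.87°C, giving -1.37°C.
From 2700 m to 3200 m (saturated): cools by 4.7 × 0.5 = 2.35°C, giving -3.72°C.

-3.72°C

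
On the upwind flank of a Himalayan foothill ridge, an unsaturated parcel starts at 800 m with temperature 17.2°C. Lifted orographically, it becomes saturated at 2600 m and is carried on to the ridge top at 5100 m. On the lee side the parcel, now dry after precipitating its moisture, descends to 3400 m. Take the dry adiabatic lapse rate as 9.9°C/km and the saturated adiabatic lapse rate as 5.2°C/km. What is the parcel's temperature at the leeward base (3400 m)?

3.21°C

Dry to 2600 m: -9.9 × 1.8 km = -17.82°C, so T = -0.62°C.
Saturated to 5100 m: -5.2 × 2.5 km = -13°C, so T = -13.62°C.
Dry descent to 3400 m: +9.9 × 1.7 km = +16.83°C, so T = 3.21°C.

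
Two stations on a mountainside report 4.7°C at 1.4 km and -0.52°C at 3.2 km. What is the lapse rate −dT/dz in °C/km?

Γ = −ΔT/Δz = (4.7 − (-0.52)) / (3200 − 1400) m
  = 5.22°C / 1.8 km = 2.9°C/km

2.9°C/km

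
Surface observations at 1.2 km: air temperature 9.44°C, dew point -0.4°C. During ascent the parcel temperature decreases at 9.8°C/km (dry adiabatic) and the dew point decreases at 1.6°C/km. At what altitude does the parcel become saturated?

2.4 km

T and T_d converge at 9.8 − 1.6 = 8.2°C per km
Height above start = (9.44 − (-0.4)) / 8.2 = 1.2 km
LCL altitude = 1200 m + 1200 m = 2400 m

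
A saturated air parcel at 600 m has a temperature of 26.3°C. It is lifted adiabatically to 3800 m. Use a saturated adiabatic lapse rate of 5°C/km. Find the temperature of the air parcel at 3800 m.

Saturated adiabatic to 3800 m: -5 × 3.2 km = -16°C, so T = 10.3°C.

10.3°C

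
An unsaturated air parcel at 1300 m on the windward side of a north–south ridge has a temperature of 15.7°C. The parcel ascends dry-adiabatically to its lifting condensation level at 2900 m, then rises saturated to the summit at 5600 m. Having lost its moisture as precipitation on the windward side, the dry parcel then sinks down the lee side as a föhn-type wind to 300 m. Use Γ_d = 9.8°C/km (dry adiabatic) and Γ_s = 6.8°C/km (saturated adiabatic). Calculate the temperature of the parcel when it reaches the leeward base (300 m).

1300–2900 m, dry: Δz = 1.6 km ⇒ ΔT = -15.68°C; T = 0.02°C
2900–5600 m, saturated: Δz = 2.7 km ⇒ ΔT = -18.36°C; T = -18.34°C
5600–300 m, dry descent: Δz = 5.3 km ⇒ ΔT = +51.94°C; T = 33.6°C

33.6°C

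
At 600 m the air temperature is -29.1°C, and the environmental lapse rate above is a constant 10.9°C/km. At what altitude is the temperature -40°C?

1600 m

Height above start = (-29.1 − (-40)) / 10.9 = 1 km
Altitude = 600 m + 1000 m = 1600 m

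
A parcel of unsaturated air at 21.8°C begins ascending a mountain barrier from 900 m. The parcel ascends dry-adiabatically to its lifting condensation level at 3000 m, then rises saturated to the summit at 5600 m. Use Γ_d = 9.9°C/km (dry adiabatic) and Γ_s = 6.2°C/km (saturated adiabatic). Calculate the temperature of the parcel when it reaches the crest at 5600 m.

Dry to 3000 m: -9.9 × 2.1 km = -20.79°C, so T = 1.01°C.
Saturated to 5600 m: -6.2 × 2.6 km = -16.12°C, so T = -15.11°C.

-15.11°C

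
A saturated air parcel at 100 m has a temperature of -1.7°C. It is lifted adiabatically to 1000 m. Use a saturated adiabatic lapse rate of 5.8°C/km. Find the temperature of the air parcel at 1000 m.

100 → 1000 m (saturated adiabatic, 5.8°C/km): ΔT = -5.8 × 0.9 = -5.22°C → T = -6.92°C

-6.92°C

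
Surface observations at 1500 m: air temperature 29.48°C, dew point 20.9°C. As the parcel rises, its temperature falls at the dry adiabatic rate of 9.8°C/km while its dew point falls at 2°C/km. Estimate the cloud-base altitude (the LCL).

2600 m

T and T_d converge at 9.8 − 2 = 7.8°C per km
Height above start = (29.48 − 20.9) / 7.8 = 1.1 km
LCL altitude = 1500 m + 1100 m = 2600 m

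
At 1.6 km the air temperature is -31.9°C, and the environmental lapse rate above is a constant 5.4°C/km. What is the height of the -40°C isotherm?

3.1 km

Height above start = (-31.9 − (-40)) / 5.4 = 1.5 km
Altitude = 1600 m + 1500 m = 3100 m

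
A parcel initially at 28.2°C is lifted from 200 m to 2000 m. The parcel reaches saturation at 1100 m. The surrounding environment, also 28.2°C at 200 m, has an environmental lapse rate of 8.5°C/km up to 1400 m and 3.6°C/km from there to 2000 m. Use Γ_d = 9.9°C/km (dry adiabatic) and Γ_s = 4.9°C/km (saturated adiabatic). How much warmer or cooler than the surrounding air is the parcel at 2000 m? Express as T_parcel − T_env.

-0.96°C (parcel cooler than environment)

Parcel:
  Dry to 1100 m: -9.9 × 0.9 km = -8.91°C, so T = 19.29°C.
  Saturated to 2000 m: -4.9 × 0.9 km = -4.41°C, so T = 14.88°C.
Environment:
  Environment, lower layer to 1400 m: -8.5 × 1.2 km = -10.2°C, so T = 18°C.
  Environment, upper layer to 2000 m: -3.6 × 0.6 km = -2.16°C, so T = 15.84°C.
T_parcel − T_env = 14.88 − 15.84 = -0.96°C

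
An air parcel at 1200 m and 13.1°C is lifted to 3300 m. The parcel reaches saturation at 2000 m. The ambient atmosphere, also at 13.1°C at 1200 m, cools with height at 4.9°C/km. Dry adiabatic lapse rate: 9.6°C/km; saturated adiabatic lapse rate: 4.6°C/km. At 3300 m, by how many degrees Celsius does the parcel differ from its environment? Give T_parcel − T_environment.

Parcel:
  1200–2000 m, dry: Δz = 0.8 km ⇒ ΔT = -7.68°C; T = 5.42°C
  2000–3300 m, saturated: Δz = 1.3 km ⇒ ΔT = -5.98°C; T = -0.56°C
Environment:
  1200–3300 m, environment: Δz = 2.1 km ⇒ ΔT = -10.29°C; T = 2.81°C
T_parcel − T_env = -0.56 − 2.81 = -3.37°C

-3.37°C (parcel cooler than environment)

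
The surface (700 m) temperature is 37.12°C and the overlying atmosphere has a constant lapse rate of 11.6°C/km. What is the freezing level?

Height above start = (37.12 − 0) / 11.6 = 3.2 km
Altitude = 700 m + 3200 m = 3900 m

3900 m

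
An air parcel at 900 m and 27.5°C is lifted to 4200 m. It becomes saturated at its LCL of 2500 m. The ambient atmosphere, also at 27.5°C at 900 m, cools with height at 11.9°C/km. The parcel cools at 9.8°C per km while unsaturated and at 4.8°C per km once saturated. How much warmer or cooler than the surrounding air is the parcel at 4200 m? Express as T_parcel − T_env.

+15.43°C (parcel warmer than environment)

Parcel:
  900–2500 m, dry: Δz = 1.6 km ⇒ ΔT = -15.68°C; T = 11.82°C
  2500–4200 m, saturated: Δz = 1.7 km ⇒ ΔT = -8.16°C; T = 3.66°C
Environment:
  900–4200 m, environment: Δz = 3.3 km ⇒ ΔT = -39.27°C; T = -11.77°C
T_parcel − T_env = 3.66 − (-11.77) = +15.43°C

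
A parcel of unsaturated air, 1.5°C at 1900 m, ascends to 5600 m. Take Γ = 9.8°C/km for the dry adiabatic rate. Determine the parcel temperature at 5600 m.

1900–5600 m, dry adiabatic: Δz = 3.7 km ⇒ ΔT = -36.26°C; T = -34.76°C

-34.76°C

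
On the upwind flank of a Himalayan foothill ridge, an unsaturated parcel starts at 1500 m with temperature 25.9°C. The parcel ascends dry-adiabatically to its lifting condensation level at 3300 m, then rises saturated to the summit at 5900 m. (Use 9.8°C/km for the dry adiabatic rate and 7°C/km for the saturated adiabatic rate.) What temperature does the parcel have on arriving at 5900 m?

From 1500 m to 3300 m (dry): cools by 9.8 × 1.8 = 17.64°C, giving 8.26°C.
From 3300 m to 5900 m (saturated): cools by 7 × 2.6 = 18.2°C, giving -9.94°C.

-9.94°C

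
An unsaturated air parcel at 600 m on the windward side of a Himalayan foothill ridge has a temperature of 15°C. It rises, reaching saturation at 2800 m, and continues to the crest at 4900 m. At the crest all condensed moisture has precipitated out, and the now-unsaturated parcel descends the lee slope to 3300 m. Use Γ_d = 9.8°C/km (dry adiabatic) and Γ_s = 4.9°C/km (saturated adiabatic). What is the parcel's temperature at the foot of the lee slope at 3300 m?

Dry to 2800 m: -9.8 × 2.2 km = -21.56°C, so T = -6.56°C.
Saturated to 4900 m: -4.9 × 2.1 km = -10.29°C, so T = -16.85°C.
Dry descent to 3300 m: +9.8 × 1.6 km = +15.68°C, so T = -1.17°C.

-1.17°C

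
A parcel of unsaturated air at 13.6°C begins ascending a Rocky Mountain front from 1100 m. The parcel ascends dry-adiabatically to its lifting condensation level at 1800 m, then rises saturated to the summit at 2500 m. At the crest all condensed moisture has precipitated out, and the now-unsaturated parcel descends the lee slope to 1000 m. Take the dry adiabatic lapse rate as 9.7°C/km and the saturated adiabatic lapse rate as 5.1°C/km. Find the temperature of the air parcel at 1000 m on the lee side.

17.79°C

1100–1800 m, dry: Δz = 0.7 km ⇒ ΔT = -6.79°C; T = 6.81°C
1800–2500 m, saturated: Δz = 0.7 km ⇒ ΔT = -3.57°C; T = 3.24°C
2500–1000 m, dry descent: Δz = 1.5 km ⇒ ΔT = +14.55°C; T = 17.79°C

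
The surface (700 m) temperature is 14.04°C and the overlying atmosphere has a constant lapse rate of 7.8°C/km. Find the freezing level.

Height above start = (14.04 − 0) / 7.8 = 1.8 km
Altitude = 700 m + 1800 m = 2500 m

2500 m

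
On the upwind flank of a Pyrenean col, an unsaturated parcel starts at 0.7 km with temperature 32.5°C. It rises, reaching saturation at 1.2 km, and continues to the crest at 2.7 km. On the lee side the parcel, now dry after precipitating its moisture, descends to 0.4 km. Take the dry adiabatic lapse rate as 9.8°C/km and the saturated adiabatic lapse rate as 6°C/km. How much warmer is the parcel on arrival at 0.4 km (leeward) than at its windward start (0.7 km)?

700 → 1200 m (dry, 9.8°C/km): ΔT = -9.8 × 0.5 = -4.9°C → T = 27.6°C
1200 → 2700 m (saturated, 6°C/km): ΔT = -6 × 1.5 = -9°C → T = 18.6°C
2700 → 400 m (dry descent, 9.8°C/km): ΔT = +9.8 × 2.3 = +22.54°C → T = 41.14°C
Net change vs windward start: 41.14 − 32.5 = +8.64°C

+8.64°C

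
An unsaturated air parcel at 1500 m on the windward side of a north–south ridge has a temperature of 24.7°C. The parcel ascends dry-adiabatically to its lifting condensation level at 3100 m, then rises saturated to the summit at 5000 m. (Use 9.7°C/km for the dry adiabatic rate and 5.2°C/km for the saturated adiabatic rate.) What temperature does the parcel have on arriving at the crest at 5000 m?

-0.7°C

1500 → 3100 m (dry, 9.7°C/km): ΔT = -9.7 × 1.6 = -15.52°C → T = 9.18°C
3100 → 5000 m (saturated, 5.2°C/km): ΔT = -5.2 × 1.9 = -9.88°C → T = -0.7°C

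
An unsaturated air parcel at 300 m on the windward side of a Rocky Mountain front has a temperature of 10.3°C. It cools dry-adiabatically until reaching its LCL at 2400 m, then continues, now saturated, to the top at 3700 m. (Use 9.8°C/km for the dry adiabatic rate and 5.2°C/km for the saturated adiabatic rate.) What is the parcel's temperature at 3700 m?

-17.04°C

300–2400 m, dry: Δz = 2.1 km ⇒ ΔT = -20.58°C; T = -10.28°C
2400–3700 m, saturated: Δz = 1.3 km ⇒ ΔT = -6.76°C; T = -17.04°C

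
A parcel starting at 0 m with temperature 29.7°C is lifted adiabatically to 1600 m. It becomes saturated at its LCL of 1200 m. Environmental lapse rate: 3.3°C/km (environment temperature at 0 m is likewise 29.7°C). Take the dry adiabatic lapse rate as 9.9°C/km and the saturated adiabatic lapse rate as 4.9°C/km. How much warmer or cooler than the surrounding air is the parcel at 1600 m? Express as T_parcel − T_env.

-8.56°C (parcel cooler than environment)

Parcel:
  From 0 m to 1200 m (dry): cools by 9.9 × 1.2 = 11.88°C, giving 17.82°C.
  From 1200 m to 1600 m (saturated): cools by 4.9 × 0.4 = 1.96°C, giving 15.86°C.
Environment:
  From 0 m to 1600 m (environment): cools by 3.3 × 1.6 = 5.28°C, giving 24.42°C.
T_parcel − T_env = 15.86 − 24.42 = -8.56°C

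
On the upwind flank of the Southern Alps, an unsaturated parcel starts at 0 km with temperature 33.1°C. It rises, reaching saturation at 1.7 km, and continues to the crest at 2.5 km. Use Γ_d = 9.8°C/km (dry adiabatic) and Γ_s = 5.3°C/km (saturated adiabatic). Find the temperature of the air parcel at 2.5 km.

12.2°C

0 → 1700 m (dry, 9.8°C/km): ΔT = -9.8 × 1.7 = -16.66°C → T = 16.44°C
1700 → 2500 m (saturated, 5.3°C/km): ΔT = -5.3 × 0.8 = -4.24°C → T = 12.2°C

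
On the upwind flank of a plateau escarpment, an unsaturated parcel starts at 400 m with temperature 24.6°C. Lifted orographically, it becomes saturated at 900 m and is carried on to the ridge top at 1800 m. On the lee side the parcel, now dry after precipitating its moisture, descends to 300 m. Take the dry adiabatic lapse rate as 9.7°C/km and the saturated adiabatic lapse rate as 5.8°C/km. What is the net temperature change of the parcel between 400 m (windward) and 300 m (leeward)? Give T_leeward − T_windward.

+4.48°C

From 400 m to 900 m (dry): cools by 9.7 × 0.5 = 4.85°C, giving 19.75°C.
From 900 m to 1800 m (saturated): cools by 5.8 × 0.9 = 5.22°C, giving 14.53°C.
From 1800 m to 300 m (dry descent): warms by 9.7 × 1.5 = 14.55°C, giving 29.08°C.
Net change vs windward start: 29.08 − 24.6 = +4.48°C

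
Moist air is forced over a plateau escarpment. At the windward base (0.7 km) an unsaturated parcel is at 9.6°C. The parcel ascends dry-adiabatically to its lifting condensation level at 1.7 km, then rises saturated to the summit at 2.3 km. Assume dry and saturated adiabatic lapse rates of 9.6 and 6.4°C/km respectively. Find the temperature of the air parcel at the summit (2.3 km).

-3.84°C

700–1700 m, dry: Δz = 1 km ⇒ ΔT = -9.6°C; T = 0°C
1700–2300 m, saturated: Δz = 0.6 km ⇒ ΔT = -3.84°C; T = -3.84°C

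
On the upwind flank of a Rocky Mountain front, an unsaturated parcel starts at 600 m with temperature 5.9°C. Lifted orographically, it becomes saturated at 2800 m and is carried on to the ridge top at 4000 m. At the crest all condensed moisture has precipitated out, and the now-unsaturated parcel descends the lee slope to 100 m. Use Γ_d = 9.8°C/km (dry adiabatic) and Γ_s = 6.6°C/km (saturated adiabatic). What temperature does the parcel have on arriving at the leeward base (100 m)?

14.64°C

600 → 2800 m (dry, 9.8°C/km): ΔT = -9.8 × 2.2 = -21.56°C → T = -15.66°C
2800 → 4000 m (saturated, 6.6°C/km): ΔT = -6.6 × 1.2 = -7.92°C → T = -23.58°C
4000 → 100 m (dry descent, 9.8°C/km): ΔT = +9.8 × 3.9 = +38.22°C → T = 14.64°C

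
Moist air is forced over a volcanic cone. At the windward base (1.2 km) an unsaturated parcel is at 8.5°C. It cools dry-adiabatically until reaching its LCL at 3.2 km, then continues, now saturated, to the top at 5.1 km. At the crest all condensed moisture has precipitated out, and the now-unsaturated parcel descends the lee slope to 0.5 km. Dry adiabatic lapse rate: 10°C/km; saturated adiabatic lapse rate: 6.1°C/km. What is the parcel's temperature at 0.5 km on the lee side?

22.91°C

Dry to 3200 m: -10 × 2 km = -20°C, so T = -11.5°C.
Saturated to 5100 m: -6.1 × 1.9 km = -11.59°C, so T = -23.09°C.
Dry descent to 500 m: +10 × 4.6 km = +46°C, so T = 22.91°C.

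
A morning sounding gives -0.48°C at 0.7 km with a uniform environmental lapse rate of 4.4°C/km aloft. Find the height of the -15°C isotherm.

Height above start = (-0.48 − (-15)) / 4.4 = 3.3 km
Altitude = 700 m + 3300 m = 4000 m

4 km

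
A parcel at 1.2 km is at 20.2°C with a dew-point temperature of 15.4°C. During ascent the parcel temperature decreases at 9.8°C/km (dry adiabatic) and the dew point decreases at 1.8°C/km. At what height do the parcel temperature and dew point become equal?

1.8 km

T and T_d converge at 9.8 − 1.8 = 8°C per km
Height above start = (20.2 − 15.4) / 8 = 0.6 km
LCL altitude = 1200 m + 600 m = 1800 m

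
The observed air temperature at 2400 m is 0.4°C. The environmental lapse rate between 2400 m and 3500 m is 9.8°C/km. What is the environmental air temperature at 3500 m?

2400 → 3500 m (environmental, 9.8°C/km): ΔT = -9.8 × 1.1 = -10.78°C → T = -10.38°C

-10.38°C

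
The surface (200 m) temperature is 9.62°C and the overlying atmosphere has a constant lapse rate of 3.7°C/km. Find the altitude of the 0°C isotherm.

Height above start = (9.62 − 0) / 3.7 = 2.6 km
Altitude = 200 m + 2600 m = 2800 m

2800 m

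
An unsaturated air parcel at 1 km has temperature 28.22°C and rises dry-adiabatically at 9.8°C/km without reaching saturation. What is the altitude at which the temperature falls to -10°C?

Height above start = (28.22 − (-10)) / 9.8 = 3.9 km
Altitude = 1000 m + 3900 m = 4900 m

4.9 km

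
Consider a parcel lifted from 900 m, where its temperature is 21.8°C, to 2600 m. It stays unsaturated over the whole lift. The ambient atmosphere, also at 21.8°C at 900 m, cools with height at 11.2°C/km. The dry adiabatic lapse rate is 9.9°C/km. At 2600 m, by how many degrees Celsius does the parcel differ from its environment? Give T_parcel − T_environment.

+2.21°C (parcel warmer than environment)

Parcel:
  900–2600 m, dry: Δz = 1.7 km ⇒ ΔT = -16.83°C; T = 4.97°C
Environment:
  900–2600 m, environment: Δz = 1.7 km ⇒ ΔT = -19.04°C; T = 2.76°C
T_parcel − T_env = 4.97 − 2.76 = +2.21°C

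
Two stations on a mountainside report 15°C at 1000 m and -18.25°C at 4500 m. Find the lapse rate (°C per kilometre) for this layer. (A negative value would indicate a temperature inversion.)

Γ = −ΔT/Δz = (15 − (-18.25)) / (4500 − 1000) m
  = 33.25°C / 3.5 km = 9.5°C/km

9.5°C/km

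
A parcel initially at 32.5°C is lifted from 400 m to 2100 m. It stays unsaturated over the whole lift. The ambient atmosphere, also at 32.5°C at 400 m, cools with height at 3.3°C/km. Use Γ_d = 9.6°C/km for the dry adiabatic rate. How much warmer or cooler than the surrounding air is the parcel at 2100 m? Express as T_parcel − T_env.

Parcel:
  From 400 m to 2100 m (dry): cools by 9.6 × 1.7 = 16.32°C, giving 16.18°C.
Environment:
  From 400 m to 2100 m (environment): cools by 3.3 × 1.7 = 5.61°C, giving 26.89°C.
T_parcel − T_env = 16.18 − 26.89 = -10.71°C

-10.71°C (parcel cooler than environment)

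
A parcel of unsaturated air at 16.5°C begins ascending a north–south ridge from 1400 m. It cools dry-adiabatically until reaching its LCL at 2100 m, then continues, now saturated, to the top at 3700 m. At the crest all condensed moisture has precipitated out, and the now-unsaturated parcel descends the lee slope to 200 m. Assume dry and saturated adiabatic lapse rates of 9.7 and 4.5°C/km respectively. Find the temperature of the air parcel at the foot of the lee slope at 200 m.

From 1400 m to 2100 m (dry): cools by 9.7 × 0.7 = 6.79°C, giving 9.71°C.
From 2100 m to 3700 m (saturated): cools by 4.5 × 1.6 = 7.2°C, giving 2.51°C.
From 3700 m to 200 m (dry descent): warms by 9.7 × 3.5 = 33.95°C, giving 36.46°C.

36.46°C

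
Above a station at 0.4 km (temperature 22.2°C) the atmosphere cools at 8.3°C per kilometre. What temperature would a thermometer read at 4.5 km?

400 → 4500 m (environmental, 8.3°C/km): ΔT = -8.3 × 4.1 = -34.03°C → T = -11.83°C

-11.83°C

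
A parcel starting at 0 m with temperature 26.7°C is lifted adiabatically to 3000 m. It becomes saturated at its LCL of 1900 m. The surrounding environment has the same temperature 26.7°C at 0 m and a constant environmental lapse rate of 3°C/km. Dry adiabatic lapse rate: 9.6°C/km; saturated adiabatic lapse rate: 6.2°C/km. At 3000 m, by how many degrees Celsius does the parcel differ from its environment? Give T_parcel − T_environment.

Parcel:
  From 0 m to 1900 m (dry): cools by 9.6 × 1.9 = 18.24°C, giving 8.46°C.
  From 1900 m to 3000 m (saturated): cools by 6.2 × 1.1 = 6.82°C, giving 1.64°C.
Environment:
  From 0 m to 3000 m (environment): cools by 3 × 3 = 9°C, giving 17.7°C.
T_parcel − T_env = 1.64 − 17.7 = -16.06°C

-16.06°C (parcel cooler than environment)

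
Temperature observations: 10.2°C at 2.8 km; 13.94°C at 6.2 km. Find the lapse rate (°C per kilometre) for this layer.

Γ = −ΔT/Δz = (10.2 − 13.94) / (6200 − 2800) m
  = -3.74°C / 3.4 km = -1.1°C/km

-1.1°C/km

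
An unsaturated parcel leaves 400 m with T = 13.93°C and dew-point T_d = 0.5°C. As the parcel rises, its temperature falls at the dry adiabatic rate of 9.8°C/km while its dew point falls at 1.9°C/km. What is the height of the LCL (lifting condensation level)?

2100 m

T and T_d converge at 9.8 − 1.9 = 7.9°C per km
Height above start = (13.93 − 0.5) / 7.9 = 1.7 km
LCL altitude = 400 m + 1700 m = 2100 m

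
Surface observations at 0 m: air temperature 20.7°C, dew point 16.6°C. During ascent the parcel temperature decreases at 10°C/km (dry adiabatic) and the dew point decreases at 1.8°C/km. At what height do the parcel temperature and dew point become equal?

500 m

T and T_d converge at 10 − 1.8 = 8.2°C per km
Height above start = (20.7 − 16.6) / 8.2 = 0.5 km
LCL altitude = 0 m + 500 m = 500 m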